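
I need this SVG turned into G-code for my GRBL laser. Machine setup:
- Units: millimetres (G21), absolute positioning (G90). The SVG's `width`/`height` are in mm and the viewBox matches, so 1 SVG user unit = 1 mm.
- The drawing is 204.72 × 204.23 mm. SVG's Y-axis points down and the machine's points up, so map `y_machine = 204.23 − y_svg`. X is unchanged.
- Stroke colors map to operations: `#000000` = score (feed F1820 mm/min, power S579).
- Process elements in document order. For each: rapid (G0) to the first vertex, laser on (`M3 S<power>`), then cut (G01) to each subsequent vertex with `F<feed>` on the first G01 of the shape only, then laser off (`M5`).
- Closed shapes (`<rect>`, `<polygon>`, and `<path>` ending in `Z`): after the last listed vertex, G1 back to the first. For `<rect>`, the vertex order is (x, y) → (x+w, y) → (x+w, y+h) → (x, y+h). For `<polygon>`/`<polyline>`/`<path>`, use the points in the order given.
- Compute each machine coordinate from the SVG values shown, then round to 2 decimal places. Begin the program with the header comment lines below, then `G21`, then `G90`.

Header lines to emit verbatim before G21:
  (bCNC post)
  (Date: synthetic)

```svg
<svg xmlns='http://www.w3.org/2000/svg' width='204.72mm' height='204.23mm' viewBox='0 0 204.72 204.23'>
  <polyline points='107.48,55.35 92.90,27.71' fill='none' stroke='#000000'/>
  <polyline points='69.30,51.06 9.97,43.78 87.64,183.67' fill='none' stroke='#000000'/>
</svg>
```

(bCNC post)
(Date: synthetic)
G21
G90
G0 X107.48 Y148.88
M3 S579
G01 X92.90 Y176.52 F1820
M5
G0 X69.30 Y153.17
M3 S579
G01 X9.97 Y160.45 F1820
G01 X87.64 Y20.56
M5

1 u = 1 mm; y_m = 204.23 − y.

[1] `<polyline>` line segment, #000000→score S579 F1820: (107.48,148.88) → (92.90,176.52)

[2] `<polyline>` open polyline, #000000→score S579 F1820: (69.30,153.17) → (9.97,160.45) → (87.64,20.56)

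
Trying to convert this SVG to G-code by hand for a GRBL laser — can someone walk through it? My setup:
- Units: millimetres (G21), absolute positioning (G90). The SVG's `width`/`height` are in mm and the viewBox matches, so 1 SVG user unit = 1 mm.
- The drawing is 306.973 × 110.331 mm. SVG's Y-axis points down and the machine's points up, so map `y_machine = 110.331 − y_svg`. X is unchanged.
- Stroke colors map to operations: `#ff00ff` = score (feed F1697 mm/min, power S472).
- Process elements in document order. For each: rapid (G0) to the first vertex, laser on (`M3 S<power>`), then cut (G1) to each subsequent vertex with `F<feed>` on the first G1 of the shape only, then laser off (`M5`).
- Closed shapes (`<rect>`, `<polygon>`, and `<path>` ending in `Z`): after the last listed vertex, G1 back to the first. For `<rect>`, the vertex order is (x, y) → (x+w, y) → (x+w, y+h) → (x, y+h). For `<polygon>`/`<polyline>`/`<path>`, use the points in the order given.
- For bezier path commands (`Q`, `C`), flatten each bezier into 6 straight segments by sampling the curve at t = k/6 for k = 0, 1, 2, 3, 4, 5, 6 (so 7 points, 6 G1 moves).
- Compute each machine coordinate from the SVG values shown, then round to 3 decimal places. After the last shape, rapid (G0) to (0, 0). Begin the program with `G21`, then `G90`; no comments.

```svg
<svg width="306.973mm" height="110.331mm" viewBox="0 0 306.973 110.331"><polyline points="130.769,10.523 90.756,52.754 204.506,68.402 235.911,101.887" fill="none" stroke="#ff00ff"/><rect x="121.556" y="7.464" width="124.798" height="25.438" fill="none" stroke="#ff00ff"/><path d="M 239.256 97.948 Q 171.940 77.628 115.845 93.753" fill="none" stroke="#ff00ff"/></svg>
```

Since the viewBox matches the mm dimensions, user units are millimetres directly. The only transform is the Y-flip y_m = 110.331 − y_svg.

Shape 1 is a open polyline drawn with `<polyline>`. Its stroke #ff00ff means score at S472, F1697. After flipping Y the toolpath is (130.769,99.808) → (90.756,57.577) → (204.506,41.929) → (235.911,8.444).

Shape 2 is a rectangle drawn with `<rect>`. Its stroke #ff00ff means score at S472, F1697. After flipping Y the toolpath is (121.556,102.867) → (246.354,102.867) → (246.354,77.429) → (121.556,77.429) → (121.556,102.867), returning to the start.

Shape 3 is a quadratic bezier drawn with `<path>`. Its stroke #ff00ff means score at S472, F1697. After flipping Y the toolpath is (239.256,12.383) → (217.129,18.144) → (195.625,21.880) → (174.745,23.592) → (154.488,23.279) → (134.855,20.941) → (115.845,16.578).

G21
G90
G0 X130.769 Y99.808
M3 S472
G1 X90.756 Y57.577 F1697
G1 X204.506 Y41.929
G1 X235.911 Y8.444
M5
G0 X121.556 Y102.867
M3 S472
G1 X246.354 Y102.867 F1697
G1 X246.354 Y77.429
G1 X121.556 Y77.429
G1 X121.556 Y102.867
M5
G0 X239.256 Y12.383
M3 S472
G1 X217.129 Y18.144 F1697
G1 X195.625 Y21.880
G1 X174.745 Y23.592
G1 X154.488 Y23.279
G1 X134.855 Y20.941
G1 X115.845 Y16.578
M5
G0 X0.000 Y0.000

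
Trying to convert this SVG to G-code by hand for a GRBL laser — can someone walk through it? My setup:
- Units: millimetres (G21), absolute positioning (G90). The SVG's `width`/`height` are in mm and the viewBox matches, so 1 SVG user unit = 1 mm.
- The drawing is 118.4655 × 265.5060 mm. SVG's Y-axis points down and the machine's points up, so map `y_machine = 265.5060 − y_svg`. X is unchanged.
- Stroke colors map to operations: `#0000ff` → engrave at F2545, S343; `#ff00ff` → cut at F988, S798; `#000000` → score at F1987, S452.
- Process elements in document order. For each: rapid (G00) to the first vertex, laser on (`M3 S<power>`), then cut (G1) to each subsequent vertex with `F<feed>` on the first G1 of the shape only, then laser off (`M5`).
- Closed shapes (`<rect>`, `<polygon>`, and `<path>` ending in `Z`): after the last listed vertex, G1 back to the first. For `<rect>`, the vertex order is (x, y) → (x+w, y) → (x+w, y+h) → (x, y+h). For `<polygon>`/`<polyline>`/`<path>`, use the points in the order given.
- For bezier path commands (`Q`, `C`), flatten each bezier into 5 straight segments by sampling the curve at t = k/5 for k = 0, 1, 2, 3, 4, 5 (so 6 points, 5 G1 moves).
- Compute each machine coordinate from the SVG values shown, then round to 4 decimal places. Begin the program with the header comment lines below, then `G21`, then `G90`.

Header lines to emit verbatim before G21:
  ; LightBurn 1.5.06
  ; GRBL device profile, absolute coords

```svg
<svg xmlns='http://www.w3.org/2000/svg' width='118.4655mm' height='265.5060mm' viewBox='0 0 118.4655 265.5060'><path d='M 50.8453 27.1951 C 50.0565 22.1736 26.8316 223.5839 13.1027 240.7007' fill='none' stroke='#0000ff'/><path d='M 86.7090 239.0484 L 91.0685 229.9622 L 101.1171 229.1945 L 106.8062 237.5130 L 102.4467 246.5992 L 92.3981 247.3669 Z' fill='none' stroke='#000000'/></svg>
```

Since the viewBox matches the mm dimensions, user units are millimetres directly. The only transform is the Y-flip y_m = 265.5060 − y_svg.

Shape 1 is a cubic bezier drawn with `<path>`. Its stroke #0000ff means engrave at S343, F2545. After flipping Y the toolpath is (50.8453,238.3109) → (47.9351,219.6778) → (41.1731,170.2559) → (32.0918,108.7999) → (22.2241,54.0648) → (13.1027,24.8053).

Shape 2 is a regular polygon drawn with `<path>`. Its stroke #000000 means score at S452, F1987. After flipping Y the toolpath is (86.7090,26.4576) → (91.0685,35.5438) → (101.1171,36.3115) → (106.8062,27.9930) → (102.4467,18.9068) → (92.3981,18.1391) → (86.7090,26.4576), returning to the start.

; LightBurn 1.5.06
; GRBL device profile, absolute coords
G21
G90
G00 X50.8453 Y238.3109
M3 S343
G1 X47.9351 Y219.6778 F2545
G1 X41.1731 Y170.2559
G1 X32.0918 Y108.7999
G1 X22.2241 Y54.0648
G1 X13.1027 Y24.8053
M5
G00 X86.7090 Y26.4576
M3 S452
G1 X91.0685 Y35.5438 F1987
G1 X101.1171 Y36.3115
G1 X106.8062 Y27.9930
G1 X102.4467 Y18.9068
G1 X92.3981 Y18.1391
G1 X86.7090 Y26.4576
M5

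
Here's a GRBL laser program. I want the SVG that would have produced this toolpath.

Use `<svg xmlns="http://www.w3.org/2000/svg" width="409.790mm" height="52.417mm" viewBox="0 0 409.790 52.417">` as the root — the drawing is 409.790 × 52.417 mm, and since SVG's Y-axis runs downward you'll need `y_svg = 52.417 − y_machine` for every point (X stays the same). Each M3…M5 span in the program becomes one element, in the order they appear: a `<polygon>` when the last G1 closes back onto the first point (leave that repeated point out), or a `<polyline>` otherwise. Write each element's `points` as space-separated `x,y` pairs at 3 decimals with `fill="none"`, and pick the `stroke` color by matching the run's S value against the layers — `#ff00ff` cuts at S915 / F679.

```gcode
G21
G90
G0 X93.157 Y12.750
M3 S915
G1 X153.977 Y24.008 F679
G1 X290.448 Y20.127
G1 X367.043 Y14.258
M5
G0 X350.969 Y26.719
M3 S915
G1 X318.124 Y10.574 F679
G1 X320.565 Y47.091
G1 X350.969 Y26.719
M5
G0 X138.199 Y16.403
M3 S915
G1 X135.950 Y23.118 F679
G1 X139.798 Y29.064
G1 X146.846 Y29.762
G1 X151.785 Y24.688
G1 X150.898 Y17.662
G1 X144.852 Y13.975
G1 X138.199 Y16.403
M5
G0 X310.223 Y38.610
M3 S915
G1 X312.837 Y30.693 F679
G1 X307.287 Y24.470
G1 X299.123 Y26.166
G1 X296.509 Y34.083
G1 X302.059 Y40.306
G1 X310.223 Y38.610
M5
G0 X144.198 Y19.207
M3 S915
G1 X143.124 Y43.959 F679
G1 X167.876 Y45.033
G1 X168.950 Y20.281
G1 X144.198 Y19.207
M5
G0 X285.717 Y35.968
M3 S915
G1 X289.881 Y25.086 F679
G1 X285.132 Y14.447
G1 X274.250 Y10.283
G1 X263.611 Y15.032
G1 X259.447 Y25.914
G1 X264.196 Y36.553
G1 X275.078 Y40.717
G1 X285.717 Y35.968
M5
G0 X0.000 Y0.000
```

<svg xmlns="http://www.w3.org/2000/svg" width="409.790mm" height="52.417mm" viewBox="0 0 409.790 52.417">
  <polyline points="93.157,39.667 153.977,28.409 290.448,32.290 367.043,38.159" fill="none" stroke="#ff00ff"/>
  <polygon points="350.969,25.698 318.124,41.843 320.565,5.326" fill="none" stroke="#ff00ff"/>
  <polygon points="138.199,36.014 135.950,29.299 139.798,23.353 146.846,22.655 151.785,27.729 150.898,34.755 144.852,38.442" fill="none" stroke="#ff00ff"/>
  <polygon points="310.223,13.807 312.837,21.724 307.287,27.947 299.123,26.251 296.509,18.334 302.059,12.111" fill="none" stroke="#ff00ff"/>
  <polygon points="144.198,33.210 143.124,8.458 167.876,7.384 168.950,32.136" fill="none" stroke="#ff00ff"/>
  <polygon points="285.717,16.449 289.881,27.331 285.132,37.970 274.250,42.134 263.611,37.385 259.447,26.503 264.196,15.864 275.078,11.700" fill="none" stroke="#ff00ff"/>
</svg>

Machine Y-up, SVG Y-down with viewBox height 52.417, so y_svg = 52.417 − y_machine; X carries over. Every run uses S915, so all elements get stroke `#ff00ff` (cut).

Run 1: The run is open, so emit a `<polyline>` with points (Y-flipped): 93.157,39.667 153.977,28.409 290.448,32.290 367.043,38.159.

Run 2: The run returns to its start, so emit a `<polygon>` with points (Y-flipped): 350.969,25.698 318.124,41.843 320.565,5.326.

Run 3: The run returns to its start, so emit a `<polygon>` with points (Y-flipped): 138.199,36.014 135.950,29.299 139.798,23.353 146.846,22.655 151.785,27.729 150.898,34.755 144.852,38.442.

Run 4: The run returns to its start, so emit a `<polygon>` with points (Y-flipped): 310.223,13.807 312.837,21.724 307.287,27.947 299.123,26.251 296.509,18.334 302.059,12.111.

Run 5: The run returns to its start, so emit a `<polygon>` with points (Y-flipped): 144.198,33.210 143.124,8.458 167.876,7.384 168.950,32.136.

Run 6: The run returns to its start, so emit a `<polygon>` with points (Y-flipped): 285.717,16.449 289.881,27.331 285.132,37.970 274.250,42.134 263.611,37.385 259.447,26.503 264.196,15.864 275.078,11.700.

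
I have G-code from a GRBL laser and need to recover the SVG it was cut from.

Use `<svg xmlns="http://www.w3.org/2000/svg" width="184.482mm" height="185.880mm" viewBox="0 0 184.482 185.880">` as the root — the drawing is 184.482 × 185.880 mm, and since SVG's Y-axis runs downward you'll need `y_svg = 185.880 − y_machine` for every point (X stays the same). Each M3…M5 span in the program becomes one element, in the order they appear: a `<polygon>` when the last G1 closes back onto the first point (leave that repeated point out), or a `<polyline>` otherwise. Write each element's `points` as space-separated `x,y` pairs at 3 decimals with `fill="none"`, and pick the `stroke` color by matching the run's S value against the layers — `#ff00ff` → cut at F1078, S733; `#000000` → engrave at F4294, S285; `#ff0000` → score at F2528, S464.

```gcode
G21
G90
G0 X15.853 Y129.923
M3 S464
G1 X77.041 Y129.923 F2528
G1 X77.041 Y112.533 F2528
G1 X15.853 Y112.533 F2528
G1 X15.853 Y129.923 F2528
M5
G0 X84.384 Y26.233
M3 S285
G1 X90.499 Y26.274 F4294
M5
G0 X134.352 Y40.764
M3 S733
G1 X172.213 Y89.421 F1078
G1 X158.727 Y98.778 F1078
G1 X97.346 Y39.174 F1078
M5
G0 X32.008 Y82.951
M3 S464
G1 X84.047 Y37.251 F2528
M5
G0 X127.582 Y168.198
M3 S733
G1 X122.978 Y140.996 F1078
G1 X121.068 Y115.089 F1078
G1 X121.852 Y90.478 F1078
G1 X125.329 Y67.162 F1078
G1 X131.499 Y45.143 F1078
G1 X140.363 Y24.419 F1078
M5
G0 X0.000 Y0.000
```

<svg xmlns="http://www.w3.org/2000/svg" width="184.482mm" height="185.880mm" viewBox="0 0 184.482 185.880">
  <polygon points="15.853,55.957 77.041,55.957 77.041,73.347 15.853,73.347" fill="none" stroke="#ff0000"/>
  <polyline points="84.384,159.647 90.499,159.606" fill="none" stroke="#000000"/>
  <polyline points="134.352,145.116 172.213,96.459 158.727,87.102 97.346,146.706" fill="none" stroke="#ff00ff"/>
  <polyline points="32.008,102.929 84.047,148.629" fill="none" stroke="#ff0000"/>
  <polyline points="127.582,17.682 122.978,44.884 121.068,70.791 121.852,95.402 125.329,118.718 131.499,140.737 140.363,161.461" fill="none" stroke="#ff00ff"/>
</svg>

y_svg = 185.880 − y_m.

[1] S464→`#ff0000` (score); closed run; points: 15.853,55.957 77.041,55.957 77.041,73.347 15.853,73.347

[2] S285→`#000000` (engrave); open run; points: 84.384,159.647 90.499,159.606

[3] S733→`#ff00ff` (cut); open run; points: 134.352,145.116 172.213,96.459 158.727,87.102 97.346,146.706

[4] S464→`#ff0000` (score); open run; points: 32.008,102.929 84.047,148.629

[5] S733→`#ff00ff` (cut); open run; points: 127.582,17.682 122.978,44.884 121.068,70.791 121.852,95.402 125.329,118.718 131.499,140.737 140.363,161.461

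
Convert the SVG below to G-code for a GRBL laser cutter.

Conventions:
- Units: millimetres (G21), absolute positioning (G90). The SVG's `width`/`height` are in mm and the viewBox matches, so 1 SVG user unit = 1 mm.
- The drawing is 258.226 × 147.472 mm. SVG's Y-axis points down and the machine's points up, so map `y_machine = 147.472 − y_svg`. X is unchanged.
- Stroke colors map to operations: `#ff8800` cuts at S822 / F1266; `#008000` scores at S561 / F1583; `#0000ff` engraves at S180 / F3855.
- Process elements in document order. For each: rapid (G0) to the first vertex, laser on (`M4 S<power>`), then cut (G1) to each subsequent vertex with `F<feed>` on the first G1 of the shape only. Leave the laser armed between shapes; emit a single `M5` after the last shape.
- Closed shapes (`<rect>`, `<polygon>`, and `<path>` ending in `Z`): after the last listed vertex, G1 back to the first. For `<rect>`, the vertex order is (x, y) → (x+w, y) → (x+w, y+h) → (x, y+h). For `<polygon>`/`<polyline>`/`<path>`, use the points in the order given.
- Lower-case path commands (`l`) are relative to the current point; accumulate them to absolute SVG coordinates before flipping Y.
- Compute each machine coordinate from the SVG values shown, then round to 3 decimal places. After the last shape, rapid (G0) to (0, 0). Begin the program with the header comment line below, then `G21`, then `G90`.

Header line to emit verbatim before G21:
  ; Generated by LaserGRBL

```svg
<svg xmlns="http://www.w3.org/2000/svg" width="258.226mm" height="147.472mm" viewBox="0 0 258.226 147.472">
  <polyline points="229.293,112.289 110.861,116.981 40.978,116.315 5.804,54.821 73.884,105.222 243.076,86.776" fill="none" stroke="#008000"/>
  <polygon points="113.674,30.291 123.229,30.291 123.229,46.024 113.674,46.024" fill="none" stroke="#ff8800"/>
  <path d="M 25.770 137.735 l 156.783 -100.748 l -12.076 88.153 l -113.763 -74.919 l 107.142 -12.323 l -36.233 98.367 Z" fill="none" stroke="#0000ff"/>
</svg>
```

viewBox `0 0 258.226 147.472` with mm width/height → 1 unit = 1 mm. Flip: y_m = 147.472 − y_svg.

**Shape 1** — `<polyline>` open polyline, stroke `#008000` → score (S561, F1583). Machine vertices: (229.293,35.183) → (110.861,30.491) → (40.978,31.157) → (5.804,92.651) → (73.884,42.250) → (243.076,60.696). Open path.

**Shape 2** — `<polygon>` rectangle, stroke `#ff8800` → cut (S822, F1266). Machine vertices: (113.674,117.181) → (123.229,117.181) → (123.229,101.448) → (113.674,101.448) → (113.674,117.181). Closed: final G1 returns to the first vertex.

**Shape 3** — `<path>` closed polygon, stroke `#0000ff` → engrave (S180, F3855). Machine vertices: (25.770,9.737) → (182.553,110.485) → (170.477,22.332) → (56.714,97.251) → (163.856,109.574) → (127.623,11.207) → (25.770,9.737). Closed: final G1 returns to the first vertex.

; Generated by LaserGRBL
G21
G90
G0 X229.293 Y35.183
M4 S561
G1 X110.861 Y30.491 F1583
G1 X40.978 Y31.157
G1 X5.804 Y92.651
G1 X73.884 Y42.250
G1 X243.076 Y60.696
G0 X113.674 Y117.181
M4 S822
G1 X123.229 Y117.181 F1266
G1 X123.229 Y101.448
G1 X113.674 Y101.448
G1 X113.674 Y117.181
G0 X25.770 Y9.737
M4 S180
G1 X182.553 Y110.485 F3855
G1 X170.477 Y22.332
G1 X56.714 Y97.251
G1 X163.856 Y109.574
G1 X127.623 Y11.207
G1 X25.770 Y9.737
M5
G0 X0.000 Y0.000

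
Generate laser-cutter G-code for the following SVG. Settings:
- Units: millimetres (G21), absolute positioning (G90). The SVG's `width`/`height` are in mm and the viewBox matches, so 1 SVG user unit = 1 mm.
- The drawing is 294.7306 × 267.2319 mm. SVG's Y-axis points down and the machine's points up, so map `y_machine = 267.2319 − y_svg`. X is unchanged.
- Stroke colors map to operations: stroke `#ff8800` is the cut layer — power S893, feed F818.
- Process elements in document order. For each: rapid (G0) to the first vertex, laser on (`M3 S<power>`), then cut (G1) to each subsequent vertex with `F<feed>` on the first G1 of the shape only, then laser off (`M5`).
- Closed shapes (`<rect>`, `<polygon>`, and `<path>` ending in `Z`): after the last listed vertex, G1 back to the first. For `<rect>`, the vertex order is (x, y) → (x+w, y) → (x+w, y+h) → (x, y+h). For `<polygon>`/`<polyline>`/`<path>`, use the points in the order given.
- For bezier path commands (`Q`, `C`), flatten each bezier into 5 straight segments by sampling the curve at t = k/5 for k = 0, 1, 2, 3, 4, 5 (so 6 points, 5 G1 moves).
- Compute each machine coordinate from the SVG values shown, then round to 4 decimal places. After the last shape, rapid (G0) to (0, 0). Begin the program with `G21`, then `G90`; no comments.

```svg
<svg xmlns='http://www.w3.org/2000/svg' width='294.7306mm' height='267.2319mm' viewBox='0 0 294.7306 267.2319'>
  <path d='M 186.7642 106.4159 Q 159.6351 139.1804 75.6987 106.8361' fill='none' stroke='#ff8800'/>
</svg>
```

G21
G90
G0 X186.7642 Y160.8160
M3 S893
G1 X173.6403 Y150.3146 F818
G1 X155.9718 Y145.0218
G1 X133.7587 Y144.9378
G1 X107.0010 Y150.0624
G1 X75.6987 Y160.3958
M5
G0 X0.0000 Y0.0000

viewBox `0 0 294.7306 267.2319` with mm width/height → 1 unit = 1 mm. Flip: y_m = 267.2319 − y_svg.

**Shape 1** — `<path>` quadratic bezier, stroke `#ff8800` → cut (S893, F818). Control points (SVG): P0=(186.7642,106.4159), P1=(159.6351,139.1804), P2=(75.6987,106.8361); sampled at t=k/5. Machine vertices: (186.7642,160.8160) → (173.6403,150.3146) → (155.9718,145.0218) → (133.7587,144.9378) → (107.0010,150.0624) → (75.6987,160.3958). Open path.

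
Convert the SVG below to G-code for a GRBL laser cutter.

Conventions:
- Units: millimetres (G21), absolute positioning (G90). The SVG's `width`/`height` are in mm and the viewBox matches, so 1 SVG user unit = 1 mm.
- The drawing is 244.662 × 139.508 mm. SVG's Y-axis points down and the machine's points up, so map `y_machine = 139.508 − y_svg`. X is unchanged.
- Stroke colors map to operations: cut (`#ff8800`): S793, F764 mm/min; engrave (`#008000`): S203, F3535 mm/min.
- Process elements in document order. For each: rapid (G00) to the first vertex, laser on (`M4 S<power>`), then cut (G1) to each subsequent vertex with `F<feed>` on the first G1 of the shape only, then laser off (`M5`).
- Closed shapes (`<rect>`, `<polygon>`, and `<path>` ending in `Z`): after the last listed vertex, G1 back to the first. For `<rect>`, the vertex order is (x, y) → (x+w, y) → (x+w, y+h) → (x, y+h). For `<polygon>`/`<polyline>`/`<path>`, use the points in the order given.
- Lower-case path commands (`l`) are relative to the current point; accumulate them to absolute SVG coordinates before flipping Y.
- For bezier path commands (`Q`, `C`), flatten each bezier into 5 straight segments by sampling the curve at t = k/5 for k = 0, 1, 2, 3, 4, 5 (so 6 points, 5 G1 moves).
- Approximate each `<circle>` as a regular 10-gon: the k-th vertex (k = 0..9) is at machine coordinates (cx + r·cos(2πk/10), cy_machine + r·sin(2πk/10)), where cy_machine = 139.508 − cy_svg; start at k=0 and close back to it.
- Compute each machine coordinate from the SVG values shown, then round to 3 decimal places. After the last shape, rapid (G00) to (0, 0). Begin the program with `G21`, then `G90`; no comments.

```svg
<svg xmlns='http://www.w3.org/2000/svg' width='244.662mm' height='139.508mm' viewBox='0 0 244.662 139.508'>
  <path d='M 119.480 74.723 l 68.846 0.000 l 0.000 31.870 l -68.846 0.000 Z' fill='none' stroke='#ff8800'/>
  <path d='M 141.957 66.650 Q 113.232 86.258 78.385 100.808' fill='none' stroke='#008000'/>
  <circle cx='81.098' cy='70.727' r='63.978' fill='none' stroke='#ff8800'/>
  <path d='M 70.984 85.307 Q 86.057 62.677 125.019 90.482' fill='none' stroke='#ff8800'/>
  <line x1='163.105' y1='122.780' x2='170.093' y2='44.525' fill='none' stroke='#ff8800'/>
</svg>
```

G21
G90
G00 X119.480 Y64.785
M4 S793
G1 X188.326 Y64.785 F764
G1 X188.326 Y32.915
G1 X119.480 Y32.915
G1 X119.480 Y64.785
M5
G00 X141.957 Y72.858
M4 S203
G1 X130.222 Y65.217 F3535
G1 X117.997 Y57.981
G1 X105.283 Y51.149
G1 X92.079 Y44.722
G1 X78.385 Y38.700
M5
G00 X145.076 Y68.781
M4 S793
G1 X132.857 Y106.386 F764
G1 X100.868 Y129.628
G1 X61.328 Y129.628
G1 X29.339 Y106.386
G1 X17.120 Y68.781
G1 X29.339 Y31.176
G1 X61.328 Y7.934
G1 X100.868 Y7.934
G1 X132.857 Y31.176
G1 X145.076 Y68.781
M5
G00 X70.984 Y54.201
M4 S793
G1 X77.969 Y61.236 F764
G1 X86.865 Y64.235
G1 X97.672 Y63.200
G1 X110.390 Y58.131
G1 X125.019 Y49.026
M5
G00 X163.105 Y16.728
M4 S793
G1 X170.093 Y94.983 F764
M5
G00 X0.000 Y0.000

1 u = 1 mm; y_m = 139.508 − y.

[1] `<path>` rectangle, #ff8800→cut S793 F764: (119.480,64.785) → (188.326,64.785) → (188.326,32.915) → (119.480,32.915) → (119.480,64.785) (closed)

[2] `<path>` quadratic bezier, #008000→engrave S203 F3535: (141.957,72.858) → (130.222,65.217) → (117.997,57.981) → (105.283,51.149) → (92.079,44.722) → (78.385,38.700)

[3] `<circle>` circle, #ff8800→cut S793 F764: (145.076,68.781) → (132.857,106.386) → (100.868,129.628) → (61.328,129.628) → (29.339,106.386) → (17.120,68.781) → (29.339,31.176) → (61.328,7.934) → (100.868,7.934) → (132.857,31.176) → (145.076,68.781) (closed)

[4] `<path>` quadratic bezier, #ff8800→cut S793 F764: (70.984,54.201) → (77.969,61.236) → (86.865,64.235) → (97.672,63.200) → (110.390,58.131) → (125.019,49.026)

[5] `<line>` line segment, #ff8800→cut S793 F764: (163.105,16.728) → (170.093,94.983)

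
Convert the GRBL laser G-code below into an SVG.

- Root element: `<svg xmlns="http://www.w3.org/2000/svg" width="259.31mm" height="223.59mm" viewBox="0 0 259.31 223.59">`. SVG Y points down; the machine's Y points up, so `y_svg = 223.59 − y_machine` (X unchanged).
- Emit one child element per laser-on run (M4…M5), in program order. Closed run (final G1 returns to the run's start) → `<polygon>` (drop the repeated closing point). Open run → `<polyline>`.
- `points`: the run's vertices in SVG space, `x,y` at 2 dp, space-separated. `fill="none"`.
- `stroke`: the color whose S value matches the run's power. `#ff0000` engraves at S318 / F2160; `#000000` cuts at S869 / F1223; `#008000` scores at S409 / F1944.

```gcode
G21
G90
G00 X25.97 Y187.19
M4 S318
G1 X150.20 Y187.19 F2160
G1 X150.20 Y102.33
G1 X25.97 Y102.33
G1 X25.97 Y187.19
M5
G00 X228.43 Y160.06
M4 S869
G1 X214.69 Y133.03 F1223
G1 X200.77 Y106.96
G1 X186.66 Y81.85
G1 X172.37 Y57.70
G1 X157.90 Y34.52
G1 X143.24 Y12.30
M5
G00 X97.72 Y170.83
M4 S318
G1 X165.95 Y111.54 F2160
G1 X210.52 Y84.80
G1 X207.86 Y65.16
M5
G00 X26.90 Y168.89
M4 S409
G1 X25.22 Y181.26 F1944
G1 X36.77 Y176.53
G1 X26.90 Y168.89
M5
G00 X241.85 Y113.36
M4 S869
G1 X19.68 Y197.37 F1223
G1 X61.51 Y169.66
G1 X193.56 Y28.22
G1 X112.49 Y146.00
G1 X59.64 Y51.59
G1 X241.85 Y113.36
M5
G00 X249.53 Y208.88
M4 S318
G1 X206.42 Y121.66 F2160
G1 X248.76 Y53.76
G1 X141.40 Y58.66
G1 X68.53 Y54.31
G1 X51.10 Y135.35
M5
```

<svg xmlns="http://www.w3.org/2000/svg" width="259.31mm" height="223.59mm" viewBox="0 0 259.31 223.59">
  <polygon points="25.97,36.40 150.20,36.40 150.20,121.26 25.97,121.26" fill="none" stroke="#ff0000"/>
  <polyline points="228.43,63.53 214.69,90.56 200.77,116.63 186.66,141.74 172.37,165.89 157.90,189.07 143.24,211.29" fill="none" stroke="#000000"/>
  <polyline points="97.72,52.76 165.95,112.05 210.52,138.79 207.86,158.43" fill="none" stroke="#ff0000"/>
  <polygon points="26.90,54.70 25.22,42.33 36.77,47.06" fill="none" stroke="#008000"/>
  <polygon points="241.85,110.23 19.68,26.22 61.51,53.93 193.56,195.37 112.49,77.59 59.64,172.00" fill="none" stroke="#000000"/>
  <polyline points="249.53,14.71 206.42,101.93 248.76,169.83 141.40,164.93 68.53,169.28 51.10,88.24" fill="none" stroke="#ff0000"/>
</svg>

y_svg = 223.59 − y_m.

[1] S318→`#ff0000` (engrave); closed run; points: 25.97,36.40 150.20,36.40 150.20,121.26 25.97,121.26

[2] S869→`#000000` (cut); open run; points: 228.43,63.53 214.69,90.56 200.77,116.63 186.66,141.74 172.37,165.89 157.90,189.07 143.24,211.29

[3] S318→`#ff0000` (engrave); open run; points: 97.72,52.76 165.95,112.05 210.52,138.79 207.86,158.43

[4] S409→`#008000` (score); closed run; points: 26.90,54.70 25.22,42.33 36.77,47.06

[5] S869→`#000000` (cut); closed run; points: 241.85,110.23 19.68,26.22 61.51,53.93 193.56,195.37 112.49,77.59 59.64,172.00

[6] S318→`#ff0000` (engrave); open run; points: 249.53,14.71 206.42,101.93 248.76,169.83 141.40,164.93 68.53,169.28 51.10,88.24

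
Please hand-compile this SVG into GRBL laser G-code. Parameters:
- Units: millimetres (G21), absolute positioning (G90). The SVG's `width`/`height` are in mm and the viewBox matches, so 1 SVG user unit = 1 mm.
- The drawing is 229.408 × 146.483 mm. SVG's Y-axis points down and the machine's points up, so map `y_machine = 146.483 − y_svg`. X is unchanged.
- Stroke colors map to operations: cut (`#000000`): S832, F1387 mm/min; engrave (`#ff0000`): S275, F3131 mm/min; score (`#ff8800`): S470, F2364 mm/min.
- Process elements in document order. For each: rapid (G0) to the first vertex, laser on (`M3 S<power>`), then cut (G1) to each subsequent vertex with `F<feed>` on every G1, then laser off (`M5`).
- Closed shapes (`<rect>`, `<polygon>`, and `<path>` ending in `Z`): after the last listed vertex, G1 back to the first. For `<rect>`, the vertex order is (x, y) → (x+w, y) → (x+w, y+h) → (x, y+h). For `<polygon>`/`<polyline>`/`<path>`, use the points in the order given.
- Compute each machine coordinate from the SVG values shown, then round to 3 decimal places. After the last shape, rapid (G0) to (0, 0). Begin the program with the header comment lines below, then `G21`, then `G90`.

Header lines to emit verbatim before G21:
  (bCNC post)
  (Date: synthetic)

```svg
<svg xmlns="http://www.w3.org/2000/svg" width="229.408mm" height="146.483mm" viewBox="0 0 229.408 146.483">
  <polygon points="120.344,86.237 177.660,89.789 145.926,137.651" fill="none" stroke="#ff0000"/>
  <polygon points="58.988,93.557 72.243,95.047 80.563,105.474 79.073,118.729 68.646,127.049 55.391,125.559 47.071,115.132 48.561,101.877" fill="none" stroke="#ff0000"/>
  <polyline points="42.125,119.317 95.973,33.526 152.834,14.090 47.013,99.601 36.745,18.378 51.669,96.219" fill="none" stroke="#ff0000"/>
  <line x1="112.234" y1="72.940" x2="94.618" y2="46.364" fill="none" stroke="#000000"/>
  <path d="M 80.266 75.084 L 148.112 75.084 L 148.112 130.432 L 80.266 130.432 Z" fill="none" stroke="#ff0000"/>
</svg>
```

(bCNC post)
(Date: synthetic)
G21
G90
G0 X120.344 Y60.246
M3 S275
G1 X177.660 Y56.694 F3131
G1 X145.926 Y8.832 F3131
G1 X120.344 Y60.246 F3131
M5
G0 X58.988 Y52.926
M3 S275
G1 X72.243 Y51.436 F3131
G1 X80.563 Y41.009 F3131
G1 X79.073 Y27.754 F3131
G1 X68.646 Y19.434 F3131
G1 X55.391 Y20.924 F3131
G1 X47.071 Y31.351 F3131
G1 X48.561 Y44.606 F3131
G1 X58.988 Y52.926 F3131
M5
G0 X42.125 Y27.166
M3 S275
G1 X95.973 Y112.957 F3131
G1 X152.834 Y132.393 F3131
G1 X47.013 Y46.882 F3131
G1 X36.745 Y128.105 F3131
G1 X51.669 Y50.264 F3131
M5
G0 X112.234 Y73.543
M3 S832
G1 X94.618 Y100.119 F1387
M5
G0 X80.266 Y71.399
M3 S275
G1 X148.112 Y71.399 F3131
G1 X148.112 Y16.051 F3131
G1 X80.266 Y16.051 F3131
G1 X80.266 Y71.399 F3131
M5
G0 X0.000 Y0.000

viewBox `0 0 229.408 146.483` with mm width/height → 1 unit = 1 mm. Flip: y_m = 146.483 − y_svg.

**Shape 1** — `<polygon>` regular polygon, stroke `#ff0000` → engrave (S275, F3131). Machine vertices: (120.344,60.246) → (177.660,56.694) → (145.926,8.832) → (120.344,60.246). Closed: final G1 returns to the first vertex.

**Shape 2** — `<polygon>` regular polygon, stroke `#ff0000` → engrave (S275, F3131). Machine vertices: (58.988,52.926) → (72.243,51.436) → (80.563,41.009) → (79.073,27.754) → (68.646,19.434) → (55.391,20.924) → (47.071,31.351) → (48.561,44.606) → (58.988,52.926). Closed: final G1 returns to the first vertex.

**Shape 3** — `<polyline>` open polyline, stroke `#ff0000` → engrave (S275, F3131). Machine vertices: (42.125,27.166) → (95.973,112.957) → (152.834,132.393) → (47.013,46.882) → (36.745,128.105) → (51.669,50.264). Open path.

**Shape 4** — `<line>` line segment, stroke `#000000` → cut (S832, F1387). Machine vertices: (112.234,73.543) → (94.618,100.119). Open path.

**Shape 5** — `<path>` rectangle, stroke `#ff0000` → engrave (S275, F3131). Machine vertices: (80.266,71.399) → (148.112,71.399) → (148.112,16.051) → (80.266,16.051) → (80.266,71.399). Closed: final G1 returns to the first vertex.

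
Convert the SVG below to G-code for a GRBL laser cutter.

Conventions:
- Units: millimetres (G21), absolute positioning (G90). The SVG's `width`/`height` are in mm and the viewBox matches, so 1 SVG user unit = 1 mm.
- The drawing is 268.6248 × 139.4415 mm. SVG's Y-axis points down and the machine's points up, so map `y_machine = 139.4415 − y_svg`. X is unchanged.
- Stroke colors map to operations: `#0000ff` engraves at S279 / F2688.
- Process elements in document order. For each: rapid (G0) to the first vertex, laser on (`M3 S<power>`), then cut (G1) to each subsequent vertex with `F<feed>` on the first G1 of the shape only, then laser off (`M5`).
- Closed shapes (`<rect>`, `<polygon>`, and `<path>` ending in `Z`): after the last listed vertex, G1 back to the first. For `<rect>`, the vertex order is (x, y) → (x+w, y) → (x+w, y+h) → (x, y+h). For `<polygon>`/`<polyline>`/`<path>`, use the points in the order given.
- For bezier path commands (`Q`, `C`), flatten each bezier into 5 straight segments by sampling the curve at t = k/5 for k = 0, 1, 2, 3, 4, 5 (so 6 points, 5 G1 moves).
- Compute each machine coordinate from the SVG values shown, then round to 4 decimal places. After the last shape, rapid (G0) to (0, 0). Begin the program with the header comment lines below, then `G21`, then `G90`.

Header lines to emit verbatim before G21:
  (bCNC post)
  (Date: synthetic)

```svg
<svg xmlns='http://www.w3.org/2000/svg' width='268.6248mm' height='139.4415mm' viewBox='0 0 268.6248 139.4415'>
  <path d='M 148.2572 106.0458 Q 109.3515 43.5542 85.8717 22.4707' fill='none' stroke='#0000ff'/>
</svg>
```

1 u = 1 mm; y_m = 139.4415 − y.

[1] `<path>` quadratic bezier, #0000ff→engrave S279 F2688: (148.2572,33.3957) → (133.3120,56.7360) → (119.6008,76.7637) → (107.1237,93.4787) → (95.8807,106.8811) → (85.8717,116.9708)

(bCNC post)
(Date: synthetic)
G21
G90
G0 X148.2572 Y33.3957
M3 S279
G1 X133.3120 Y56.7360 F2688
G1 X119.6008 Y76.7637
G1 X107.1237 Y93.4787
G1 X95.8807 Y106.8811
G1 X85.8717 Y116.9708
M5
G0 X0.0000 Y0.0000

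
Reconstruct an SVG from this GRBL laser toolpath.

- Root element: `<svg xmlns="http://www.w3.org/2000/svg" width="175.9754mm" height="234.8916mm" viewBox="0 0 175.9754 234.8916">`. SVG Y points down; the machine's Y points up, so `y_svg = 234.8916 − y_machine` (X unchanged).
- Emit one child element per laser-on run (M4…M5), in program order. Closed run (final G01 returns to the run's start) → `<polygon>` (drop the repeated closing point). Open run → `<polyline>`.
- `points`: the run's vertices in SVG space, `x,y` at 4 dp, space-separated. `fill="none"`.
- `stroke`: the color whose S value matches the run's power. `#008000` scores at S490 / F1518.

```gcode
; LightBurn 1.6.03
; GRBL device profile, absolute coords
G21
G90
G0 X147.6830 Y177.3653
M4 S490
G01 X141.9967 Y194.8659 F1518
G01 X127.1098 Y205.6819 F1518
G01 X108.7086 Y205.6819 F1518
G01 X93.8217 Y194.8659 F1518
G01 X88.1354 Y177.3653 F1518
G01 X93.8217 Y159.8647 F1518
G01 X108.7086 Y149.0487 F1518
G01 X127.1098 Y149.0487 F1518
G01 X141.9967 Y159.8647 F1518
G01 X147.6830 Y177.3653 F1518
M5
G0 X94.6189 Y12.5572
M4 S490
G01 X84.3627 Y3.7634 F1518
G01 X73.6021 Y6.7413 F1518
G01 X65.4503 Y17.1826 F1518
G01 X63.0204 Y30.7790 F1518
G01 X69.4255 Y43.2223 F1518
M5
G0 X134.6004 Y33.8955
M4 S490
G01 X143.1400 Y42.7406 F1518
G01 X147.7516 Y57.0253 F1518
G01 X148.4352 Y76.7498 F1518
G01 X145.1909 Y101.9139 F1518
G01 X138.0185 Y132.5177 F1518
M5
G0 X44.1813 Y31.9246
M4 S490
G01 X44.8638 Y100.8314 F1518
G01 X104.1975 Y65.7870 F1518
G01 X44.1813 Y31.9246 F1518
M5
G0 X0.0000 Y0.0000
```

Machine Y-up, SVG Y-down with viewBox height 234.8916, so y_svg = 234.8916 − y_machine; X carries over. Every run uses S490, so all elements get stroke `#008000` (score).

Run 1: The run returns to its start, so emit a `<polygon>` with points (Y-flipped): 147.6830,57.5263 141.9967,40.0257 127.1098,29.2097 108.7086,29.2097 93.8217,40.0257 88.1354,57.5263 93.8217,75.0269 108.7086,85.8429 127.1098,85.8429 141.9967,75.0269.

Run 2: The run is open, so emit a `<polyline>` with points (Y-flipped): 94.6189,222.3344 84.3627,231.1282 73.6021,228.1503 65.4503,217.7090 63.0204,204.1126 69.4255,191.6693.

Run 3: The run is open, so emit a `<polyline>` with points (Y-flipped): 134.6004,200.9961 143.1400,192.1510 147.7516,177.8663 148.4352,158.1418 145.1909,132.9777 138.0185,102.3739.

Run 4: The run returns to its start, so emit a `<polygon>` with points (Y-flipped): 44.1813,202.9670 44.8638,134.0602 104.1975,169.1046.

<svg xmlns="http://www.w3.org/2000/svg" width="175.9754mm" height="234.8916mm" viewBox="0 0 175.9754 234.8916">
  <polygon points="147.6830,57.5263 141.9967,40.0257 127.1098,29.2097 108.7086,29.2097 93.8217,40.0257 88.1354,57.5263 93.8217,75.0269 108.7086,85.8429 127.1098,85.8429 141.9967,75.0269" fill="none" stroke="#008000"/>
  <polyline points="94.6189,222.3344 84.3627,231.1282 73.6021,228.1503 65.4503,217.7090 63.0204,204.1126 69.4255,191.6693" fill="none" stroke="#008000"/>
  <polyline points="134.6004,200.9961 143.1400,192.1510 147.7516,177.8663 148.4352,158.1418 145.1909,132.9777 138.0185,102.3739" fill="none" stroke="#008000"/>
  <polygon points="44.1813,202.9670 44.8638,134.0602 104.1975,169.1046" fill="none" stroke="#008000"/>
</svg>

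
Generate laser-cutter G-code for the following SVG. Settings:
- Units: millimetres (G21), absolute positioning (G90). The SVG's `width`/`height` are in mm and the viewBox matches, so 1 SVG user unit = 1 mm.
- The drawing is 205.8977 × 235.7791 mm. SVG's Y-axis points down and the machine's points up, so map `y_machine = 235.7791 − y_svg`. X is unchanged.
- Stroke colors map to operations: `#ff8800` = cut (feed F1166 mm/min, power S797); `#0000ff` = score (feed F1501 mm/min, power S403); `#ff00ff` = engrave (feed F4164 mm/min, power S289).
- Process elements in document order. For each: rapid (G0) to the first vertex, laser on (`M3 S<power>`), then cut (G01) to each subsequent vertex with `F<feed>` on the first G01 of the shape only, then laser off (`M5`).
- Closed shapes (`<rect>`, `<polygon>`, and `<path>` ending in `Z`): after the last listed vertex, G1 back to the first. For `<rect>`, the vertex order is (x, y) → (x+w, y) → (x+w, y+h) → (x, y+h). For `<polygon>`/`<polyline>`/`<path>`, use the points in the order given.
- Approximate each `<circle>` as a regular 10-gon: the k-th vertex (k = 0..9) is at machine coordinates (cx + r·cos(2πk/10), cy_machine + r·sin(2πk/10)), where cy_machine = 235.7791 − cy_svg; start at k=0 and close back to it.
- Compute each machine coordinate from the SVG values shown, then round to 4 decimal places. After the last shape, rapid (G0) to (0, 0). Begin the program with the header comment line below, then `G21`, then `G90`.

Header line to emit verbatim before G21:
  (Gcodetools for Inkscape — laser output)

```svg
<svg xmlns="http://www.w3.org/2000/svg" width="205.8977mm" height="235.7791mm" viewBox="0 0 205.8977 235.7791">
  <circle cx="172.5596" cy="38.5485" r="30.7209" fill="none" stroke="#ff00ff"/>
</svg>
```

(Gcodetools for Inkscape — laser output)
G21
G90
G0 X203.2805 Y197.2306
M3 S289
G01 X197.4133 Y215.2879 F4164
G01 X182.0529 Y226.4479
G01 X163.0663 Y226.4479
G01 X147.7059 Y215.2879
G01 X141.8387 Y197.2306
G01 X147.7059 Y179.1733
G01 X163.0663 Y168.0133
G01 X182.0529 Y168.0133
G01 X197.4133 Y179.1733
G01 X203.2805 Y197.2306
M5
G0 X0.0000 Y0.0000

viewBox `0 0 205.8977 235.7791` with mm width/height → 1 unit = 1 mm. Flip: y_m = 235.7791 − y_svg.

**Shape 1** — `<circle>` circle, stroke `#ff00ff` → engrave (S289, F4164). Machine vertices: (203.2805,197.2306) → (197.4133,215.2879) → (182.0529,226.4479) → (163.0663,226.4479) → (147.7059,215.2879) → (141.8387,197.2306) → (147.7059,179.1733) → (163.0663,168.0133) → (182.0529,168.0133) → (197.4133,179.1733) → (203.2805,197.2306). Closed: final G1 returns to the first vertex.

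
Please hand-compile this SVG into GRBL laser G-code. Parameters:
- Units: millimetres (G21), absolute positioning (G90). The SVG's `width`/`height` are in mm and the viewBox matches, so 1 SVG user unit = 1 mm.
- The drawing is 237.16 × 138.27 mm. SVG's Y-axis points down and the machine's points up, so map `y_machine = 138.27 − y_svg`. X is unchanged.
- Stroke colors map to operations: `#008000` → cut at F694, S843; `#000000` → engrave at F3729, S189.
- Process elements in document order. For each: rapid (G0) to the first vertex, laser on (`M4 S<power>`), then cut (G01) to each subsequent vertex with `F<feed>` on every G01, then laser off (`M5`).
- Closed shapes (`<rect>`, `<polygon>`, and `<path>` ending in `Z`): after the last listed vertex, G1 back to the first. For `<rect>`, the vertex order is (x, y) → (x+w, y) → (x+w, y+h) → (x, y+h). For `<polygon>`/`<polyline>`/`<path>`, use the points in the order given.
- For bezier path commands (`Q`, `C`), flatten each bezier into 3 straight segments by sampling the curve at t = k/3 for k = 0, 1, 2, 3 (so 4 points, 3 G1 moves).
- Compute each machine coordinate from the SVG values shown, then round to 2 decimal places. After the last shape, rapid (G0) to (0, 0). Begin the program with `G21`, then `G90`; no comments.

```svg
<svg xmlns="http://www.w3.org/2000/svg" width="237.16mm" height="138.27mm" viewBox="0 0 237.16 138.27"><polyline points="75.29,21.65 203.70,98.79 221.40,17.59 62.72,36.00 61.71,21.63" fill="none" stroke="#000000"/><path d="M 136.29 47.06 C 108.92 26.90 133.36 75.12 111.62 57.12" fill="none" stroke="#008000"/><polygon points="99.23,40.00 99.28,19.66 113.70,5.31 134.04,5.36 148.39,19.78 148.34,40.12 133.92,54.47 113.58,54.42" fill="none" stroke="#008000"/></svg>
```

G21
G90
G0 X75.29 Y116.62
M4 S189
G01 X203.70 Y39.48 F3729
G01 X221.40 Y120.68 F3729
G01 X62.72 Y102.27 F3729
G01 X61.71 Y116.64 F3729
M5
G0 X136.29 Y91.21
M4 S843
G01 X122.56 Y93.56 F694
G01 X121.60 Y80.24 F694
G01 X111.62 Y81.15 F694
M5
G0 X99.23 Y98.27
M4 S843
G01 X99.28 Y118.61 F694
G01 X113.70 Y132.96 F694
G01 X134.04 Y132.91 F694
G01 X148.39 Y118.49 F694
G01 X148.34 Y98.15 F694
G01 X133.92 Y83.80 F694
G01 X113.58 Y83.85 F694
G01 X99.23 Y98.27 F694
M5
G0 X0.00 Y0.00

Since the viewBox matches the mm dimensions, user units are millimetres directly. The only transform is the Y-flip y_m = 138.27 − y_svg.

Shape 1 is a open polyline drawn with `<polyline>`. Its stroke #000000 means engrave at S189, F3729. After flipping Y the toolpath is (75.29,116.62) → (203.70,39.48) → (221.40,120.68) → (62.72,102.27) → (61.71,116.64).

Shape 2 is a cubic bezier drawn with `<path>`. Its stroke #008000 means cut at S843, F694. After flipping Y the toolpath is (136.29,91.21) → (122.56,93.56) → (121.60,80.24) → (111.62,81.15).

Shape 3 is a regular polygon drawn with `<polygon>`. Its stroke #008000 means cut at S843, F694. After flipping Y the toolpath is (99.23,98.27) → (99.28,118.61) → (113.70,132.96) → (134.04,132.91) → (148.39,118.49) → (148.34,98.15) → (133.92,83.80) → (113.58,83.85) → (99.23,98.27), returning to the start.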